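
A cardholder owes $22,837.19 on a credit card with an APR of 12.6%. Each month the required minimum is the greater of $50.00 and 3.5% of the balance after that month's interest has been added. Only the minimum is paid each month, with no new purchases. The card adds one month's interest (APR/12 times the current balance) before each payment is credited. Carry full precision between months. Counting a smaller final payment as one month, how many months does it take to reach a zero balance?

Monthly rate r = 12.6%/12 = 1.05% = 0.0105.
While 3.5% of the post-interest balance exceeds $50.00, each month B ← (B·(1+r))·(1 − 0.035), i.e. B shrinks by the factor (1+r)·0.965 = 0.97513.
This holds for months 1–111. Entering month 112 the balance is $1,395.42; 3.5% of the post-interest balance is now below $50.00, so the flat $50.00 minimum applies from here.
From month 112 a fixed $50.00 at rate r clears $1,395.42 in 34 more payments. Total: 111 + 34 = 145 months.

145 months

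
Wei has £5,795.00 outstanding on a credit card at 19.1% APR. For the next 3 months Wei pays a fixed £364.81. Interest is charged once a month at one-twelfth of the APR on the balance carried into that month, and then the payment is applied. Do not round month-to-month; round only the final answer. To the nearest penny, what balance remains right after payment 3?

Monthly rate r = 19.1%/12 = 1.59167% = 0.0159167.
Each month: B ← B·(1+r) − £364.81.
Month 1: interest £92.24; balance after payment £5,522.43.
Month 2: interest £87.90; balance after payment £5,245.52.
Month 3: interest £83.49; balance after payment £4,964.20.

£4,964.20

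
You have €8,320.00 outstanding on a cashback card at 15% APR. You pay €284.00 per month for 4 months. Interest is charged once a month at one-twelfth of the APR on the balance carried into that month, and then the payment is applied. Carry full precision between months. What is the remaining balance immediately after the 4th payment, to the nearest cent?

€7,586.39

Monthly rate r = 15%/12 = 1.25% = 0.0125.
Each month: B ← B·(1+r) − €284.00.
Month 1: interest €104.00; balance after payment €8,140.00.
Month 2: interest €101.75; balance after payment €7,957.75.
Month 3: interest €99.47; balance after payment €7,773.22.
Month 4: interest €97.17; balance after payment €7,586.39.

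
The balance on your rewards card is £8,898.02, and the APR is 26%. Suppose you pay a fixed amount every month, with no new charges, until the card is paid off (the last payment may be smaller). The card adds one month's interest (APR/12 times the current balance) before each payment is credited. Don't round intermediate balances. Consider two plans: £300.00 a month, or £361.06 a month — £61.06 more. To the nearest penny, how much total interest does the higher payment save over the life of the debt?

£1,540.40

Monthly rate r = 26%/12 = 2.16667% = 0.0216667.
At £300.00/mo: n = ⌈−ln(1 − rB₀/P)/ln(1+r)⌉ = 49 payments (last £1.46); total interest = total paid − £8,898.02 = £5,503.44.
At £361.06/mo: 36 payments (last £223.96); total interest £3,963.04.
Interest saved = £5,503.44 − £3,963.04 = £1,540.40.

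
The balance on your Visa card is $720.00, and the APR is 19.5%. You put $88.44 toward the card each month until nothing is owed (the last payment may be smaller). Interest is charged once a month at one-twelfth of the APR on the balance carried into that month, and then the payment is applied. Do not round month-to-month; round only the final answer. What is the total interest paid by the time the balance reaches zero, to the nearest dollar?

$59

Monthly rate r = 19.5%/12 = 1.625% = 0.01625.
Payoff takes n = ⌈−ln(1 − rB₀/P)/ln(1+r)⌉ = ⌈8.803⌉ = 9 payments; the last is $71.14.
Total paid = 8·$88.44 + $71.14 = $778.66.
Total interest = total paid − principal = $778.66 − $720.00 = $58.66.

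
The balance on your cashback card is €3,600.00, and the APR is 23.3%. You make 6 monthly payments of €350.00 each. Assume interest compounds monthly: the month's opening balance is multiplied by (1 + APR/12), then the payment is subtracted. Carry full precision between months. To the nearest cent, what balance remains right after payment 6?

Monthly rate r = 23.3%/12 = 1.94167% = 0.0194167.
Each month: B ← B·(1+r) − €350.00.
Month 1: interest €69.90; balance after payment €3,319.90.
Month 2: interest €64.46; balance after payment €3,034.36.
Month 3: interest €58.92; balance after payment €2,743.28.
Month 4: interest €53.27; balance after payment €2,446.54.
Month 5: interest €47.50; balance after payment €2,144.05.
Month 6: interest €41.63; balance after payment €1,835.68.

€1,835.68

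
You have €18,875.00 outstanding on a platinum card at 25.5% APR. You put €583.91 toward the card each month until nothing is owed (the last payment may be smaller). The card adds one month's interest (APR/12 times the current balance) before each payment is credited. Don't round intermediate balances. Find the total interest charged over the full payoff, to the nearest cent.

Monthly rate r = 25.5%/12 = 2.125% = 0.02125.
Payoff takes n = ⌈−ln(1 − rB₀/P)/ln(1+r)⌉ = ⌈55.226⌉ = 56 payments; the last is €133.26.
Total paid = 55·€583.91 + €133.26 = €32,248.31.
Total interest = total paid − principal = €32,248.31 − €18,875.00 = €13,373.31.

€13,373.31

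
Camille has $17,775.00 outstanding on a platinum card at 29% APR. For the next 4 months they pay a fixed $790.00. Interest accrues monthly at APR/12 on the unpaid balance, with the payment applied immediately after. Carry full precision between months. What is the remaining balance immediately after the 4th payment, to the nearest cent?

Monthly rate r = 29%/12 = 2.41667% = 0.0241667.
Each month: B ← B·(1+r) − $790.00.
Month 1: interest $429.56; balance after payment $17,414.56.
Month 2: interest $420.85; balance after payment $17,045.41.
Month 3: interest $411.93; balance after payment $16,667.35.
Month 4: interest $402.79; balance after payment $16,280.14.

$16,280.14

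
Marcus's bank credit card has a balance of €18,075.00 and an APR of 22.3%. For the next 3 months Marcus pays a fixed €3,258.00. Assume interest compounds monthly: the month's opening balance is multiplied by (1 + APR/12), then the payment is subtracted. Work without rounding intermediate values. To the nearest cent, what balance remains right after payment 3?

€9,144.76

Monthly rate r = 22.3%/12 = 1.85833% = 0.0185833.
Each month: B ← B·(1+r) − €3,258.00.
Month 1: interest €335.89; balance after payment €15,152.89.
Month 2: interest €281.59; balance after payment €12,176.49.
Month 3: interest €226.28; balance after payment €9,144.76.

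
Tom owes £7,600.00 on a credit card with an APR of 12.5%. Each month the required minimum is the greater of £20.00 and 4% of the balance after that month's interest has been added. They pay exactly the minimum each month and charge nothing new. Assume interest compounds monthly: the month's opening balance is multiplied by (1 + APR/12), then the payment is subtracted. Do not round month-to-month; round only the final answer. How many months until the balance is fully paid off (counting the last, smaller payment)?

119 months

Monthly rate r = 12.5%/12 = 1.04167% = 0.0104167.
While 4% of the post-interest balance exceeds £20.00, each month B ← (B·(1+r))·(1 − 0.04), i.e. B shrinks by the factor (1+r)·0.96 = 0.97.
This holds for months 1–90. Entering month 91 the balance is £490.08; 4% of the post-interest balance is now below £20.00, so the flat £20.00 minimum applies from here.
From month 91 a fixed £20.00 at rate r clears £490.08 in 29 more payments. Total: 90 + 29 = 119 months.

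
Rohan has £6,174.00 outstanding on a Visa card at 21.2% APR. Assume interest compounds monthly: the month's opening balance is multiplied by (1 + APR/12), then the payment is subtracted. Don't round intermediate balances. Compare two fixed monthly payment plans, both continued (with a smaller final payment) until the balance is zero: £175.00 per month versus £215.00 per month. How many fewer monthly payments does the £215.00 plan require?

15 fewer payments

Monthly rate r = 21.2%/12 = 1.76667% = 0.0176667.
At £175.00/mo: n = ⌈−ln(1 − rB₀/P)/ln(1+r)⌉ = 56 payments (last £130.89); total interest = total paid − £6,174.00 = £3,581.89.
At £215.00/mo: 41 payments (last £91.31); total interest £2,517.31.
Payments saved = 56 − 41 = 15.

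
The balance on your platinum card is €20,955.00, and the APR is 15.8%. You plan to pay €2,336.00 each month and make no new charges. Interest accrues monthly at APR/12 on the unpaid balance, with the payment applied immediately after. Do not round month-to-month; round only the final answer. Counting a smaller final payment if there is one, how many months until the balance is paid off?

10 months

Monthly rate r = 15.8%/12 = 1.31667% = 0.0131667.
Recurrence: B ← B·(1+r) − €2,336.00.
Month 1: interest €275.91; balance after payment €18,894.91.
Month 2: interest €248.78; balance after payment €16,807.69.
Closed form: n = −ln(1 − rB₀/P)/ln(1+r) = −ln(0.88189)/ln(1.01317) ≈ 9.609, so the balance reaches zero during payment 10.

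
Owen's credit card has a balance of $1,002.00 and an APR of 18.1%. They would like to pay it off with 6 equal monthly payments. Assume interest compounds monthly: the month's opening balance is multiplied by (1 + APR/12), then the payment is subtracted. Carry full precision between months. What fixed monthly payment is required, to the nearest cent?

Monthly rate r = 18.1%/12 = 1.50833% = 0.0150833.
Level-payment amortization: P = B₀·r / (1 − (1+r)^(−n)) = 1002.00·0.0150833 / (1 − 1.01508^(−6)).
Denominator 1 − (1+r)^(−6) = 0.0859081914.
P = 15.1135 / 0.0859081914 ≈ 175.93.

$175.93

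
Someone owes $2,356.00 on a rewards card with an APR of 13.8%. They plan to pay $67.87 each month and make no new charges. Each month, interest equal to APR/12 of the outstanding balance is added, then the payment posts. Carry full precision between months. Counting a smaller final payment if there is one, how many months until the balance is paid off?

45 months

Monthly rate r = 13.8%/12 = 1.15% = 0.0115.
Recurrence: B ← B·(1+r) − $67.87.
Month 1: interest $27.09; balance after payment $2,315.22.
Month 2: interest $26.63; balance after payment $2,273.98.
Closed form: n = −ln(1 − rB₀/P)/ln(1+r) = −ln(0.6008)/ln(1.0115) ≈ 44.559, so the balance reaches zero during payment 45.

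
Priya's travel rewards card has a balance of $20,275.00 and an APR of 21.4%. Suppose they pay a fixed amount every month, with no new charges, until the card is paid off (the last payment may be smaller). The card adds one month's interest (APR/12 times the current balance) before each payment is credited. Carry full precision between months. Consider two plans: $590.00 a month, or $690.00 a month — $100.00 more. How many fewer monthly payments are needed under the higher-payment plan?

12 fewer payments

Monthly rate r = 21.4%/12 = 1.78333% = 0.0178333.
At $590.00/mo: n = ⌈−ln(1 − rB₀/P)/ln(1+r)⌉ = 54 payments (last $403.62); total interest = total paid − $20,275.00 = $11,398.62.
At $690.00/mo: 42 payments (last $688.86); total interest $8,703.86.
Payments saved = 54 − 42 = 12.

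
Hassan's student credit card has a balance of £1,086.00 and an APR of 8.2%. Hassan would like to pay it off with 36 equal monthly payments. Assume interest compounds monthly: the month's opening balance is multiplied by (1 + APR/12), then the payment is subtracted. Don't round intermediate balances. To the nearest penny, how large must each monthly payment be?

£34.13

Monthly rate r = 8.2%/12 = 0.683333% = 0.00683333.
Level-payment amortization: P = B₀·r / (1 − (1+r)^(−n)) = 1086.00·0.00683333 / (1 − 1.00683^(−36)).
Denominator 1 − (1+r)^(−36) = 0.217423274.
P = 7.421 / 0.217423274 ≈ 34.13.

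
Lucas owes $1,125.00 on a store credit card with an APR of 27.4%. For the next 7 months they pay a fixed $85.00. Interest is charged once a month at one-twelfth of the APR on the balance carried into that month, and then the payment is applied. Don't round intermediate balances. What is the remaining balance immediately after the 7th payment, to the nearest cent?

Monthly rate r = 27.4%/12 = 2.28333% = 0.0228333.
Each month: B ← B·(1+r) − $85.00.
Month 1: interest $25.69; balance after payment $1,065.69.
Month 2: interest $24.33; balance after payment $1,005.02.
Month 3: interest $22.95; balance after payment $942.97.
Month 4: interest $21.53; balance after payment $879.50.
Month 5: interest $20.08; balance after payment $814.58.
Month 6: interest $18.60; balance after payment $748.18.
Month 7: interest $17.08; balance after payment $680.26.

$680.26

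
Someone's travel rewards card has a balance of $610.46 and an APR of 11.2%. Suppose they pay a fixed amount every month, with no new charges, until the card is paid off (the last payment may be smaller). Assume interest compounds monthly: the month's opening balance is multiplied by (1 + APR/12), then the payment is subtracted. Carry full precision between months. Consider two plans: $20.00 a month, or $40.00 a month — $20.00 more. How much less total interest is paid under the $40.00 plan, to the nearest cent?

Monthly rate r = 11.2%/12 = 0.933333% = 0.00933333.
At $20.00/mo: n = ⌈−ln(1 − rB₀/P)/ln(1+r)⌉ = 37 payments (last $1.87); total interest = total paid − $610.46 = $111.41.
At $40.00/mo: 17 payments (last $21.68); total interest $51.22.
Interest saved = $111.41 − $51.22 = $60.19.

$60.19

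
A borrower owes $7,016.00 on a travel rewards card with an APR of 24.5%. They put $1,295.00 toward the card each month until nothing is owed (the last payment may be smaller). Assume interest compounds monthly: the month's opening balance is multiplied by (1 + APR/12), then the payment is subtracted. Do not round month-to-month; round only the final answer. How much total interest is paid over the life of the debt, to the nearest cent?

Monthly rate r = 24.5%/12 = 2.04167% = 0.0204167.
Payoff takes n = ⌈−ln(1 − rB₀/P)/ln(1+r)⌉ = ⌈5.800⌉ = 6 payments; the last is $1,037.98.
Total paid = 5·$1,295.00 + $1,037.98 = $7,512.98.
Total interest = total paid − principal = $7,512.98 − $7,016.00 = $496.98.

$496.98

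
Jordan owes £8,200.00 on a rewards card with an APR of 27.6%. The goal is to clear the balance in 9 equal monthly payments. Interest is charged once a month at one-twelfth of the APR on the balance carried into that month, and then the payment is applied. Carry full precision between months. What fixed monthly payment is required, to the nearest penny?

£1,019.06

Monthly rate r = 27.6%/12 = 2.3% = 0.023.
Level-payment amortization: P = B₀·r / (1 − (1+r)^(−n)) = 8200.00·0.023 / (1 − 1.023^(−9)).
Denominator 1 − (1+r)^(−9) = 0.185071894.
P = 188.6 / 0.185071894 ≈ 1019.06.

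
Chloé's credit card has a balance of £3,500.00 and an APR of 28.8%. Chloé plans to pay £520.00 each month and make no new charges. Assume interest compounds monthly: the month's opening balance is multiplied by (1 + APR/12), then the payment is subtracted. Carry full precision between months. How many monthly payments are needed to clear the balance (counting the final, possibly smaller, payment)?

Monthly rate r = 28.8%/12 = 2.4% = 0.024.
Recurrence: B ← B·(1+r) − £520.00.
Month 1: interest £84.00; balance after payment £3,064.00.
Month 2: interest £73.54; balance after payment £2,617.54.
Closed form: n = −ln(1 − rB₀/P)/ln(1+r) = −ln(0.83846)/ln(1.024) ≈ 7.429, so the balance reaches zero during payment 8.

8 months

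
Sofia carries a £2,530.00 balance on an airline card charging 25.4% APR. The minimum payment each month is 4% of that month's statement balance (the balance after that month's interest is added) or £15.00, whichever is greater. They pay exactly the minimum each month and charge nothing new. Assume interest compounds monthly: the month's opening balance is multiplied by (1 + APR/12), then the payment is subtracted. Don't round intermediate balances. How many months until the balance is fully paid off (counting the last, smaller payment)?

Monthly rate r = 25.4%/12 = 2.11667% = 0.0211667.
While 4% of the post-interest balance exceeds £15.00, each month B ← (B·(1+r))·(1 − 0.04), i.e. B shrinks by the factor (1+r)·0.96 = 0.98032.
This holds for months 1–98. Entering month 99 the balance is £360.72; 4% of the post-interest balance is now below £15.00, so the flat £15.00 minimum applies from here.
From month 99 a fixed £15.00 at rate r clears £360.72 in 34 more payments. Total: 98 + 34 = 132 months.

132 months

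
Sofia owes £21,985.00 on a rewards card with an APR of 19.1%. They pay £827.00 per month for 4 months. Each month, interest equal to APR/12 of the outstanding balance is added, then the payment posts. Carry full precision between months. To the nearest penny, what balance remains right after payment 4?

Monthly rate r = 19.1%/12 = 1.59167% = 0.0159167.
Each month: B ← B·(1+r) − £827.00.
Month 1: interest £349.93; balance after payment £21,507.93.
Month 2: interest £342.33; balance after payment £21,023.26.
Month 3: interest £334.62; balance after payment £20,530.88.
Month 4: interest £326.78; balance after payment £20,030.67.

£20,030.67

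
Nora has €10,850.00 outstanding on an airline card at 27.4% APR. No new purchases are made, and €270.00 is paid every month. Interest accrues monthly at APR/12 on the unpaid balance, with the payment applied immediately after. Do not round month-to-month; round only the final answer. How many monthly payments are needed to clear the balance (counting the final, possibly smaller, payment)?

Monthly rate r = 27.4%/12 = 2.28333% = 0.0228333.
Recurrence: B ← B·(1+r) − €270.00.
Month 1: interest €247.74; balance after payment €10,827.74.
Month 2: interest €247.23; balance after payment €10,804.98.
Closed form: n = −ln(1 − rB₀/P)/ln(1+r) = −ln(0.082438)/ln(1.02283) ≈ 110.544, so the balance reaches zero during payment 111.

111 months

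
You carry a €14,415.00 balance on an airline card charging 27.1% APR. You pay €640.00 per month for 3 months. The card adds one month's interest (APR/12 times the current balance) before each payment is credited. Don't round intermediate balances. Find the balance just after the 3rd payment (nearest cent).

Monthly rate r = 27.1%/12 = 2.25833% = 0.0225833.
Each month: B ← B·(1+r) − €640.00.
Month 1: interest €325.54; balance after payment €14,100.54.
Month 2: interest €318.44; balance after payment €13,778.98.
Month 3: interest €311.18; balance after payment €13,450.15.

€13,450.15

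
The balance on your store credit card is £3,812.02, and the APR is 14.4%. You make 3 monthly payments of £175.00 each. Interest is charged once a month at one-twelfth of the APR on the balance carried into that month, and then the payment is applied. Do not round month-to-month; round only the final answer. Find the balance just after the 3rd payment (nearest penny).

Monthly rate r = 14.4%/12 = 1.2% = 0.012.
Each month: B ← B·(1+r) − £175.00.
Month 1: interest £45.74; balance after payment £3,682.76.
Month 2: interest £44.19; balance after payment £3,551.96.
Month 3: interest £42.62; balance after payment £3,419.58.

£3,419.58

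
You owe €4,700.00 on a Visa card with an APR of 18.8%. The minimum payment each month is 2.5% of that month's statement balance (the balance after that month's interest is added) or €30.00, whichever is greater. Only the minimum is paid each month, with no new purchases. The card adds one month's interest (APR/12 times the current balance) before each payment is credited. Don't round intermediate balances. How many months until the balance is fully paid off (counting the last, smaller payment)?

Monthly rate r = 18.8%/12 = 1.56667% = 0.0156667.
While 2.5% of the post-interest balance exceeds €30.00, each month B ← (B·(1+r))·(1 − 0.025), i.e. B shrinks by the factor (1+r)·0.975 = 0.99028.
This holds for months 1–142. Entering month 143 the balance is €1,173.34; 2.5% of the post-interest balance is now below €30.00, so the flat €30.00 minimum applies from here.
From month 143 a fixed €30.00 at rate r clears €1,173.34 in 62 more payments. Total: 142 + 62 = 204 months.

204 months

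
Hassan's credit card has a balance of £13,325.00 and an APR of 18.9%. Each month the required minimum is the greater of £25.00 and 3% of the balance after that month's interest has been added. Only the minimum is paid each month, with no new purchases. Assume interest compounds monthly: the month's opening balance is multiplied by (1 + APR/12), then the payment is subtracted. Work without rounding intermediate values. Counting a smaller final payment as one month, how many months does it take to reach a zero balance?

235 months

Monthly rate r = 18.9%/12 = 1.575% = 0.01575.
While 3% of the post-interest balance exceeds £25.00, each month B ← (B·(1+r))·(1 − 0.03), i.e. B shrinks by the factor (1+r)·0.97 = 0.98528.
This holds for months 1–188. Entering month 189 the balance is £819.74; 3% of the post-interest balance is now below £25.00, so the flat £25.00 minimum applies from here.
From month 189 a fixed £25.00 at rate r clears £819.74 in 47 more payments. Total: 188 + 47 = 235 months.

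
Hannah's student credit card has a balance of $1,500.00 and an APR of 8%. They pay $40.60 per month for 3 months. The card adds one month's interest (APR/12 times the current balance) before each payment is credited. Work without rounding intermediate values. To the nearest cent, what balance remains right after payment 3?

Monthly rate r = 8%/12 = 0.666667% = 0.00666667.
Each month: B ← B·(1+r) − $40.60.
Month 1: interest $10.00; balance after payment $1,469.40.
Month 2: interest $9.80; balance after payment $1,438.60.
Month 3: interest $9.59; balance after payment $1,407.59.

$1,407.59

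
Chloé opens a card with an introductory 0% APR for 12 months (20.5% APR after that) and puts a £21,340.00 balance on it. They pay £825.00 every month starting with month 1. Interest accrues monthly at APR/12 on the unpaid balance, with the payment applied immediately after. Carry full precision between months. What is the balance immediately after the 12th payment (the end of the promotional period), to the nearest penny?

Promo months 1–12 at r₀ = 0%/12 = 0; months 13+ at r₁ = 20.5%/12 = 0.0170833.
After month 12 (no interest yet): B = £21,340.00 − 12·£825.00 = £11,440.00.

£11,440.00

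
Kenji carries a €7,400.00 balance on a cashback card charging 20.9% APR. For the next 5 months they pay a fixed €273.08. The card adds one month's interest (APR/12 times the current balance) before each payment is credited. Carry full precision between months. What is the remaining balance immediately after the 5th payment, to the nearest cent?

€6,653.46

Monthly rate r = 20.9%/12 = 1.74167% = 0.0174167.
Each month: B ← B·(1+r) − €273.08.
Month 1: interest €128.88; balance after payment €7,255.80.
Month 2: interest €126.37; balance after payment €7,109.10.
Month 3: interest €123.82; balance after payment €6,959.83.
Month 4: interest €121.22; balance after payment €6,807.97.
Month 5: interest €118.57; balance after payment €6,653.46.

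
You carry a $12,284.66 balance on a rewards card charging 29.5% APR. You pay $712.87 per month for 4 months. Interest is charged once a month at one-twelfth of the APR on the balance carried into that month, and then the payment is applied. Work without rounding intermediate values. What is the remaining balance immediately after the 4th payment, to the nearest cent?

Monthly rate r = 29.5%/12 = 2.45833% = 0.0245833.
Each month: B ← B·(1+r) − $712.87.
Month 1: interest $302.00; balance after payment $11,873.79.
Month 2: interest $291.90; balance after payment $11,452.82.
Month 3: interest $281.55; balance after payment $11,021.49.
Month 4: interest $270.95; balance after payment $10,579.57.

$10,579.57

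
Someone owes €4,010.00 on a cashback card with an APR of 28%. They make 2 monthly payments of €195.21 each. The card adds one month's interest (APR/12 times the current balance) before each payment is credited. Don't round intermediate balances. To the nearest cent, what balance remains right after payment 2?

€3,804.34

Monthly rate r = 28%/12 = 2.33333% = 0.0233333.
Each month: B ← B·(1+r) − €195.21.
Month 1: interest €93.57; balance after payment €3,908.36.
Month 2: interest €91.19; balance after payment €3,804.34.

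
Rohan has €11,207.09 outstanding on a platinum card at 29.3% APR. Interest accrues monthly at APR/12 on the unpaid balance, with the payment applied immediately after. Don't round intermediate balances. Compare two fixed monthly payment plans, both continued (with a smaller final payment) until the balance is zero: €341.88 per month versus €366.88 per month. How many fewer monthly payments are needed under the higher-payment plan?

10 fewer payments

Monthly rate r = 29.3%/12 = 2.44167% = 0.0244167.
At €341.88/mo: n = ⌈−ln(1 − rB₀/P)/ln(1+r)⌉ = 67 payments (last €273.97); total interest = total paid − €11,207.09 = €11,630.96.
At €366.88/mo: 57 payments (last €288.92); total interest €9,627.11.
Payments saved = 67 − 57 = 10.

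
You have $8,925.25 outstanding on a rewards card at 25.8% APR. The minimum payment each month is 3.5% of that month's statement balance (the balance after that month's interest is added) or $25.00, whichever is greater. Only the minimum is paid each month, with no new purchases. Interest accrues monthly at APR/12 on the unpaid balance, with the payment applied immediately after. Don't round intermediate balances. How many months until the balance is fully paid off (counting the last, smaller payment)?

Monthly rate r = 25.8%/12 = 2.15% = 0.0215.
While 3.5% of the post-interest balance exceeds $25.00, each month B ← (B·(1+r))·(1 − 0.035), i.e. B shrinks by the factor (1+r)·0.965 = 0.98575.
This holds for months 1–178. Entering month 179 the balance is $693.29; 3.5% of the post-interest balance is now below $25.00, so the flat $25.00 minimum applies from here.
From month 179 a fixed $25.00 at rate r clears $693.29 in 43 more payments. Total: 178 + 43 = 221 months.

221 months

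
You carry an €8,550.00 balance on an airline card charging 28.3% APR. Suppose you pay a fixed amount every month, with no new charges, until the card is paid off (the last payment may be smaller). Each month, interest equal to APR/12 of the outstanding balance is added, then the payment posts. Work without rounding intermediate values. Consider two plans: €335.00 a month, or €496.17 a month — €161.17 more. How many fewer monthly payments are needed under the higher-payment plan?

Monthly rate r = 28.3%/12 = 2.35833% = 0.0235833.
At €335.00/mo: n = ⌈−ln(1 − rB₀/P)/ln(1+r)⌉ = 40 payments (last €173.26); total interest = total paid − €8,550.00 = €4,688.26.
At €496.17/mo: 23 payments (last €186.96); total interest €2,552.70.
Payments saved = 40 − 23 = 17.

17 fewer payments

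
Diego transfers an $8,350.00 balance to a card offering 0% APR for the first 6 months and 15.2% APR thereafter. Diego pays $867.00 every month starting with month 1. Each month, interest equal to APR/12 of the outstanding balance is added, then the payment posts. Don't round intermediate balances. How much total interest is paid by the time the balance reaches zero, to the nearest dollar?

$96

Promo months 1–6 at r₀ = 0%/12 = 0; months 7+ at r₁ = 15.2%/12 = 0.0126667.
After month 6 (no interest yet): B = $8,350.00 − 6·$867.00 = $3,148.00.
Then at r₁ with $867.00/mo: n₂ = −ln(1 − r₁·B/P)/ln(1+r₁) ≈ 3.74 → 4 more payments.
Total paid = 9·$867.00 + $643.10 = $8,446.10; interest = $8,446.10 − $8,350.00 = $96.10.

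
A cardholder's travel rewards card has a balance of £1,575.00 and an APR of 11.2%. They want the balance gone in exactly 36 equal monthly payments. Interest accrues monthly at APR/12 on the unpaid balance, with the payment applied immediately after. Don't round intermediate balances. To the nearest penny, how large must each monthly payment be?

£51.71

Monthly rate r = 11.2%/12 = 0.933333% = 0.00933333.
Level-payment amortization: P = B₀·r / (1 − (1+r)^(−n)) = 1575.00·0.00933333 / (1 − 1.00933^(−36)).
Denominator 1 − (1+r)^(−36) = 0.284262421.
P = 14.7 / 0.284262421 ≈ 51.71.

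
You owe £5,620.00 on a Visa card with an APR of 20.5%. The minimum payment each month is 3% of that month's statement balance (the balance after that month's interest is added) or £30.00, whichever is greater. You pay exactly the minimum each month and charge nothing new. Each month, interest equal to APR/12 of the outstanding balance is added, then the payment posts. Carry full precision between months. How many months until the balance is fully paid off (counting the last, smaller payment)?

Monthly rate r = 20.5%/12 = 1.70833% = 0.0170833.
While 3% of the post-interest balance exceeds £30.00, each month B ← (B·(1+r))·(1 − 0.03), i.e. B shrinks by the factor (1+r)·0.97 = 0.98657.
This holds for months 1–129. Entering month 130 the balance is £982.39; 3% of the post-interest balance is now below £30.00, so the flat £30.00 minimum applies from here.
From month 130 a fixed £30.00 at rate r clears £982.39 in 49 more payments. Total: 129 + 49 = 178 months.

178 months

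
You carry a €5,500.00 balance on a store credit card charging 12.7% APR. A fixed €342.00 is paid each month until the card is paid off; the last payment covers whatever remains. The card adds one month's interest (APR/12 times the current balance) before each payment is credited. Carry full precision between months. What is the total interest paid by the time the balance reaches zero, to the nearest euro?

€561

Monthly rate r = 12.7%/12 = 1.05833% = 0.0105833.
Payoff takes n = ⌈−ln(1 − rB₀/P)/ln(1+r)⌉ = ⌈17.722⌉ = 18 payments; the last is €247.22.
Total paid = 17·€342.00 + €247.22 = €6,061.22.
Total interest = total paid − principal = €6,061.22 − €5,500.00 = €561.22.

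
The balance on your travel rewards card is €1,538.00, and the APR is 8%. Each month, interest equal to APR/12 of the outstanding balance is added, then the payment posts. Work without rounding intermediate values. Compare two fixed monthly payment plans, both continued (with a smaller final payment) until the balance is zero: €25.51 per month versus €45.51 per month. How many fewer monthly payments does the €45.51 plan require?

Monthly rate r = 8%/12 = 0.666667% = 0.00666667.
At €25.51/mo: n = ⌈−ln(1 − rB₀/P)/ln(1+r)⌉ = 78 payments (last €9.33); total interest = total paid − €1,538.00 = €435.60.
At €45.51/mo: 39 payments (last €19.11); total interest €210.49.
Payments saved = 78 − 39 = 39.

39 fewer payments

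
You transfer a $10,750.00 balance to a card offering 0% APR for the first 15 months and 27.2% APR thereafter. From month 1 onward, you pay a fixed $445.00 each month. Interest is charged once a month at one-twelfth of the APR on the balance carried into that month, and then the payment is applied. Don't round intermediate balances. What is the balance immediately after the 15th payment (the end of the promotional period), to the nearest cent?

$4,075.00

Promo months 1–15 at r₀ = 0%/12 = 0; months 16+ at r₁ = 27.2%/12 = 0.0226667.
After month 15 (no interest yet): B = $10,750.00 − 15·$445.00 = $4,075.00.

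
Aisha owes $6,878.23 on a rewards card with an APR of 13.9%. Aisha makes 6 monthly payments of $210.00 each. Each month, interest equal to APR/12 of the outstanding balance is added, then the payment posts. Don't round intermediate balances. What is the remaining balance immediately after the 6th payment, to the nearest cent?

Monthly rate r = 13.9%/12 = 1.15833% = 0.0115833.
Each month: B ← B·(1+r) − $210.00.
Month 1: interest $79.67; balance after payment $6,747.90.
Month 2: interest $78.16; balance after payment $6,616.07.
Month 3: interest $76.64; balance after payment $6,482.70.
Month 4: interest $75.09; balance after payment $6,347.79.
Month 5: interest $73.53; balance after payment $6,211.32.
Month 6: interest $71.95; balance after payment $6,073.27.

$6,073.27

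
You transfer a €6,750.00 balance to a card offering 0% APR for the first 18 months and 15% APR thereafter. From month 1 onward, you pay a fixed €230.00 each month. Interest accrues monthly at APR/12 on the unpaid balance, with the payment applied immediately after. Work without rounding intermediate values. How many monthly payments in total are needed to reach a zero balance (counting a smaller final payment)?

31 months

Promo months 1–18 at r₀ = 0%/12 = 0; months 19+ at r₁ = 15%/12 = 0.0125.
After month 18 (no interest yet): B = €6,750.00 − 18·€230.00 = €2,610.00.
Then at r₁ with €230.00/mo: n₂ = −ln(1 − r₁·B/P)/ln(1+r₁) ≈ 12.31 → 13 more payments.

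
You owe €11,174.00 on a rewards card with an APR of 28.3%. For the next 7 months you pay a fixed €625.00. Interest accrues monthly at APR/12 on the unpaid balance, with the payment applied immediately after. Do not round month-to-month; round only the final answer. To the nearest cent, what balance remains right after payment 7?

€8,457.41

Monthly rate r = 28.3%/12 = 2.35833% = 0.0235833.
Each month: B ← B·(1+r) − €625.00.
Month 1: interest €263.52; balance after payment €10,812.52.
Month 2: interest €255.00; balance after payment €10,442.52.
Month 3: interest €246.27; balance after payment €10,063.78.
Month 4: interest €237.34; balance after payment €9,676.12.
Month 5: interest €228.20; balance after payment €9,279.32.
Month 6: interest €218.84; balance after payment €8,873.15.
Month 7: interest €209.26; balance after payment €8,457.41.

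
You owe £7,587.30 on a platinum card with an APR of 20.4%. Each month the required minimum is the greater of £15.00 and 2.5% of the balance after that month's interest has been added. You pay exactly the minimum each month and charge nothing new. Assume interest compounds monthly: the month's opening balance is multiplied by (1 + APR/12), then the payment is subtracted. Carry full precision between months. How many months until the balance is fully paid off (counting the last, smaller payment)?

Monthly rate r = 20.4%/12 = 1.7% = 0.017.
While 2.5% of the post-interest balance exceeds £15.00, each month B ← (B·(1+r))·(1 − 0.025), i.e. B shrinks by the factor (1+r)·0.975 = 0.99157.
This holds for months 1–302. Entering month 303 the balance is £589.40; 2.5% of the post-interest balance is now below £15.00, so the flat £15.00 minimum applies from here.
From month 303 a fixed £15.00 at rate r clears £589.40 in 66 more payments. Total: 302 + 66 = 368 months.

368 months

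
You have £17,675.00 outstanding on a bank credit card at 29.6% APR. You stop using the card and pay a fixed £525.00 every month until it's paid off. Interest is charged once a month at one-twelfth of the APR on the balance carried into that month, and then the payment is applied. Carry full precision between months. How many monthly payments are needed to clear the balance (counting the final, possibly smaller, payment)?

73 payments

Monthly rate r = 29.6%/12 = 2.46667% = 0.0246667.
Recurrence: B ← B·(1+r) − £525.00.
Month 1: interest £435.98; balance after payment £17,585.98.
Month 2: interest £433.79; balance after payment £17,494.77.
Closed form: n = −ln(1 − rB₀/P)/ln(1+r) = −ln(0.16956)/ln(1.02467) ≈ 72.826, so the balance reaches zero during payment 73.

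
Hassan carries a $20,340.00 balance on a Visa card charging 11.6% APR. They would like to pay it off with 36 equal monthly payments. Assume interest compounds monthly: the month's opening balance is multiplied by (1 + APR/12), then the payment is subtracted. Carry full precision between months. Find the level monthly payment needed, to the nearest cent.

$671.70

Monthly rate r = 11.6%/12 = 0.966667% = 0.00966667.
Level-payment amortization: P = B₀·r / (1 − (1+r)^(−n)) = 20340.00·0.00966667 / (1 − 1.00967^(−36)).
Denominator 1 − (1+r)^(−36) = 0.292720078.
P = 196.62 / 0.292720078 ≈ 671.70.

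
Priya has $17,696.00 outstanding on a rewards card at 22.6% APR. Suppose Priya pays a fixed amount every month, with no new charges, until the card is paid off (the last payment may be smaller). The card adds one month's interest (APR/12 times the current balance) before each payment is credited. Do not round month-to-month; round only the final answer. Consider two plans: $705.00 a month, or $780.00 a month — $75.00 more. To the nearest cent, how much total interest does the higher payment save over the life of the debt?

$884.75

Monthly rate r = 22.6%/12 = 1.88333% = 0.0188333.
At $705.00/mo: n = ⌈−ln(1 − rB₀/P)/ln(1+r)⌉ = 35 payments (last $215.42); total interest = total paid − $17,696.00 = $6,489.42.
At $780.00/mo: 30 payments (last $680.67); total interest $5,604.67.
Interest saved = $6,489.42 − $5,604.67 = $884.75.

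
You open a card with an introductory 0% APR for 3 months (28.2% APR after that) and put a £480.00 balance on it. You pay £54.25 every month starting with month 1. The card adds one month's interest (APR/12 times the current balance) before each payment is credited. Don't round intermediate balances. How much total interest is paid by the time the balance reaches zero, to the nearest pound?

Promo months 1–3 at r₀ = 0%/12 = 0; months 4+ at r₁ = 28.2%/12 = 0.0235.
After month 3 (no interest yet): B = £480.00 − 3·£54.25 = £317.25.
Then at r₁ with £54.25/mo: n₂ = −ln(1 − r₁·B/P)/ln(1+r₁) ≈ 6.36 → 7 more payments.
Total paid = 9·£54.25 + £19.92 = £508.17; interest = £508.17 − £480.00 = £28.17.

£28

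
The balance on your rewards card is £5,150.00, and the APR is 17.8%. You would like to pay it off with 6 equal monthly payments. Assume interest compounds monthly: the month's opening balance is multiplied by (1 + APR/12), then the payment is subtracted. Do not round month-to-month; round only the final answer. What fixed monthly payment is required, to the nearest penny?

Monthly rate r = 17.8%/12 = 1.48333% = 0.0148333.
Level-payment amortization: P = B₀·r / (1 − (1+r)^(−n)) = 5150.00·0.0148333 / (1 − 1.01483^(−6)).
Denominator 1 − (1+r)^(−6) = 0.0845562626.
P = 76.3917 / 0.0845562626 ≈ 903.44.

£903.44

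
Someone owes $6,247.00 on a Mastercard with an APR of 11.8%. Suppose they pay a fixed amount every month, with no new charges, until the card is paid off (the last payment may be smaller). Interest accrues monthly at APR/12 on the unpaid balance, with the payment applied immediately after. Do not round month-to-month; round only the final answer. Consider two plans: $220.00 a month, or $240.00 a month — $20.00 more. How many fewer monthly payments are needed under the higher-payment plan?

3 fewer payments

Monthly rate r = 11.8%/12 = 0.983333% = 0.00983333.
At $220.00/mo: n = ⌈−ln(1 − rB₀/P)/ln(1+r)⌉ = 34 payments (last $101.64); total interest = total paid − $6,247.00 = $1,114.64.
At $240.00/mo: 31 payments (last $51.52); total interest $1,004.52.
Payments saved = 34 − 31 = 3.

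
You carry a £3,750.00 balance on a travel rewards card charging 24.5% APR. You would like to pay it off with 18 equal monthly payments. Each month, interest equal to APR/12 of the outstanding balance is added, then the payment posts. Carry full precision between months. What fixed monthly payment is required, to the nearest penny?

£251.05

Monthly rate r = 24.5%/12 = 2.04167% = 0.0204167.
Level-payment amortization: P = B₀·r / (1 − (1+r)^(−n)) = 3750.00·0.0204167 / (1 − 1.02042^(−18)).
Denominator 1 − (1+r)^(−18) = 0.304968931.
P = 76.5625 / 0.304968931 ≈ 251.05.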